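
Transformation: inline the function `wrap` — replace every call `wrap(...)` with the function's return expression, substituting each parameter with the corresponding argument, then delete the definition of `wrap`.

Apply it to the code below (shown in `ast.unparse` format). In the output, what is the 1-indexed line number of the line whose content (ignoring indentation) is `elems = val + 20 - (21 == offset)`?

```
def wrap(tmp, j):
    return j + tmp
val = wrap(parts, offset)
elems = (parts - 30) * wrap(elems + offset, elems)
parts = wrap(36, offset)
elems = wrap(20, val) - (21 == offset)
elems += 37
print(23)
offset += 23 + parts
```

4

Transformed code:
val = offset + parts
elems = (parts - 30) * (elems + (elems + offset))
parts = offset + 36
elems = val + 20 - (21 == offset)
elems += 37
print(23)
offset += 23 + parts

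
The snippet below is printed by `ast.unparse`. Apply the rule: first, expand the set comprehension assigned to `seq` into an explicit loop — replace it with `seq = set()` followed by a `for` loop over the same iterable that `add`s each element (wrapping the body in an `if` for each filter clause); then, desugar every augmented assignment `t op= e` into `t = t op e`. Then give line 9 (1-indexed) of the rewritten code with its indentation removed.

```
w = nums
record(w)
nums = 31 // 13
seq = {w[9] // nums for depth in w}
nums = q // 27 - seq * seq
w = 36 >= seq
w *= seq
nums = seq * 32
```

Transformed code:
w = nums
record(w)
nums = 31 // 13
seq = set()
for depth in w:
    seq.add(w[9] // nums)
nums = q // 27 - seq * seq
w = 36 >= seq
w = w * seq
nums = seq * 32

w = w * seq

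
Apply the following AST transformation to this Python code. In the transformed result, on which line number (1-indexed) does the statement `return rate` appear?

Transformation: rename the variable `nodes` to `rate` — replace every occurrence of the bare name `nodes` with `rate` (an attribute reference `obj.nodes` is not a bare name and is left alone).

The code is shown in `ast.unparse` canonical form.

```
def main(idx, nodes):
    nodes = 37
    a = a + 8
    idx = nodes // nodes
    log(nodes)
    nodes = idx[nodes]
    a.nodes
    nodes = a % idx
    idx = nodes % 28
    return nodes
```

Transformed code:
def main(idx, rate):
    rate = 37
    a = a + 8
    idx = rate // rate
    log(rate)
    rate = idx[rate]
    a.nodes
    rate = a % idx
    idx = rate % 28
    return rate

10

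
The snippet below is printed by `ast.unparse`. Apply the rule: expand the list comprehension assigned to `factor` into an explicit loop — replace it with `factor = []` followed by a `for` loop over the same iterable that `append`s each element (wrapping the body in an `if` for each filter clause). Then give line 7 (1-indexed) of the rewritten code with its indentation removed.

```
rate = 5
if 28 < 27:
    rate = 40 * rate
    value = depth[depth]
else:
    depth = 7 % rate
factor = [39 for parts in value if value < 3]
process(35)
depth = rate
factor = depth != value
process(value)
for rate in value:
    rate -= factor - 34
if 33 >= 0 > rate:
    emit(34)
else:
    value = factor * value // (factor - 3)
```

Transformed code:
rate = 5
if 28 < 27:
    rate = 40 * rate
    value = depth[depth]
else:
    depth = 7 % rate
factor = []
for parts in value:
    if value < 3:
        factor.append(39)
process(35)
depth = rate
factor = depth != value
process(value)
for rate in value:
    rate -= factor - 34
if 33 >= 0 > rate:
    emit(34)
else:
    value = factor * value // (factor - 3)

factor = []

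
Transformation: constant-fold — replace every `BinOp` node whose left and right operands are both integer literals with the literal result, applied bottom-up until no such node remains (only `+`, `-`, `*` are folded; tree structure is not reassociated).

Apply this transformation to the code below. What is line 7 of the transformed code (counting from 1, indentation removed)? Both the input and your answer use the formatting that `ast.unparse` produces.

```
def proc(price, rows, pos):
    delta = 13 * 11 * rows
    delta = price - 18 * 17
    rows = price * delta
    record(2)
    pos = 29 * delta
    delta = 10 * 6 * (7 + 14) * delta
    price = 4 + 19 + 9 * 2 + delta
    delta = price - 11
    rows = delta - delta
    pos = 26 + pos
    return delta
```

Transformed code:
def proc(price, rows, pos):
    delta = 143 * rows
    delta = price - 306
    rows = price * delta
    record(2)
    pos = 29 * delta
    delta = 1260 * delta
    price = 41 + delta
    delta = price - 11
    rows = delta - delta
    pos = 26 + pos
    return delta

delta = 1260 * delta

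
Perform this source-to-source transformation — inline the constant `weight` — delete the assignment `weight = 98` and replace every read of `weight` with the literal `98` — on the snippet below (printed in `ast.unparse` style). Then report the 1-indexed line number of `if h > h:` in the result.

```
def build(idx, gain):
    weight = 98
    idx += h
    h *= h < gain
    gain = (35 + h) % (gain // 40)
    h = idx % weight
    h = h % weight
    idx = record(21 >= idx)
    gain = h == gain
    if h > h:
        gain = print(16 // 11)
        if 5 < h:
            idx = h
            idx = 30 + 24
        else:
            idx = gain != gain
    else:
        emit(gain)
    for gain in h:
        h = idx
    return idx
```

9

Transformed code:
def build(idx, gain):
    idx += h
    h *= h < gain
    gain = (35 + h) % (gain // 40)
    h = idx % 98
    h = h % 98
    idx = record(21 >= idx)
    gain = h == gain
    if h > h:
        gain = print(16 // 11)
        if 5 < h:
            idx = h
            idx = 30 + 24
        else:
            idx = gain != gain
    else:
        emit(gain)
    for gain in h:
        h = idx
    return idx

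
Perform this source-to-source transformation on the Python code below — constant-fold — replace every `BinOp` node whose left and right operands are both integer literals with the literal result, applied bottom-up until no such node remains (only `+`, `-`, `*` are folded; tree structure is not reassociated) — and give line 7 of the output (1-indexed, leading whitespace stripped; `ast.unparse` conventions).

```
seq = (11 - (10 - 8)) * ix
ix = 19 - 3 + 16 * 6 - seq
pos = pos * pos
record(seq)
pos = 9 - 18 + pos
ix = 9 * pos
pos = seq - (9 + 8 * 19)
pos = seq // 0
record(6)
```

Transformed code:
seq = 9 * ix
ix = 112 - seq
pos = pos * pos
record(seq)
pos = -9 + pos
ix = 9 * pos
pos = seq - 161
pos = seq // 0
record(6)

pos = seq - 161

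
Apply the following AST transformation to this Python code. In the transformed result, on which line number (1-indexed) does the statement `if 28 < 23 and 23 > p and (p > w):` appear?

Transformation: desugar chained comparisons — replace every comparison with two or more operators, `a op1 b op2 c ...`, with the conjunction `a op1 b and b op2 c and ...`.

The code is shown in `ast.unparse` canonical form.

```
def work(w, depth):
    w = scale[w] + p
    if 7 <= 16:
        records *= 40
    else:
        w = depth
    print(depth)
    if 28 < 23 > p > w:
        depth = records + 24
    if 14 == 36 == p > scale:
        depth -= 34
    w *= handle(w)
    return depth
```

Transformed code:
def work(w, depth):
    w = scale[w] + p
    if 7 <= 16:
        records *= 40
    else:
        w = depth
    print(depth)
    if 28 < 23 and 23 > p and (p > w):
        depth = records + 24
    if 14 == 36 and 36 == p and (p > scale):
        depth -= 34
    w *= handle(w)
    return depth

8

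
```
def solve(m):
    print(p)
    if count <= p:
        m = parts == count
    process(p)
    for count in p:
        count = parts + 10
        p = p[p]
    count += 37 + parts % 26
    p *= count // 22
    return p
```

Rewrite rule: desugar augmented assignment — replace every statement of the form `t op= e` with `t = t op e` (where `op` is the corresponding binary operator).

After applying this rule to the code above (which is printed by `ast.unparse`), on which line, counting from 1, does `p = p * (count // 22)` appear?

Transformed code:
def solve(m):
    print(p)
    if count <= p:
        m = parts == count
    process(p)
    for count in p:
        count = parts + 10
        p = p[p]
    count = count + (37 + parts % 26)
    p = p * (count // 22)
    return p

10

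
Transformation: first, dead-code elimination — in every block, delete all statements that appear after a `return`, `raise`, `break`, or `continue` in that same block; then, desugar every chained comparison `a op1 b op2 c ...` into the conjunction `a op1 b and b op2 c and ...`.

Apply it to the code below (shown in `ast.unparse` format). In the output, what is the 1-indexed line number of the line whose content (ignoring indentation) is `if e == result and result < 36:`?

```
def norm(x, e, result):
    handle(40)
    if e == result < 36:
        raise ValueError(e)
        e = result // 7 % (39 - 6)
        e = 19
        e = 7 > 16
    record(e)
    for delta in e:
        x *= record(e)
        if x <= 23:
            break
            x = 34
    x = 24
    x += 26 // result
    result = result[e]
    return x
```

Transformed code:
def norm(x, e, result):
    handle(40)
    if e == result and result < 36:
        raise ValueError(e)
    record(e)
    for delta in e:
        x *= record(e)
        if x <= 23:
            break
    x = 24
    x += 26 // result
    result = result[e]
    return x

3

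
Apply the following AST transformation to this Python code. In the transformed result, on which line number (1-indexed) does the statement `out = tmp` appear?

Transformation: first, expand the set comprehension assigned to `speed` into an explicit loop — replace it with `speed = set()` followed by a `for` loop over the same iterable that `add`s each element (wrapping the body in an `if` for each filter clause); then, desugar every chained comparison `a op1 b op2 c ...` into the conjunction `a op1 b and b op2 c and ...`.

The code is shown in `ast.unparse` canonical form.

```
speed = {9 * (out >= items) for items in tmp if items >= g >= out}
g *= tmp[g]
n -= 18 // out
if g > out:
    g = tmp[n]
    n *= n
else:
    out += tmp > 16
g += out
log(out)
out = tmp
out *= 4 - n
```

Transformed code:
speed = set()
for items in tmp:
    if items >= g and g >= out:
        speed.add(9 * (out >= items))
g *= tmp[g]
n -= 18 // out
if g > out:
    g = tmp[n]
    n *= n
else:
    out += tmp > 16
g += out
log(out)
out = tmp
out *= 4 - n

14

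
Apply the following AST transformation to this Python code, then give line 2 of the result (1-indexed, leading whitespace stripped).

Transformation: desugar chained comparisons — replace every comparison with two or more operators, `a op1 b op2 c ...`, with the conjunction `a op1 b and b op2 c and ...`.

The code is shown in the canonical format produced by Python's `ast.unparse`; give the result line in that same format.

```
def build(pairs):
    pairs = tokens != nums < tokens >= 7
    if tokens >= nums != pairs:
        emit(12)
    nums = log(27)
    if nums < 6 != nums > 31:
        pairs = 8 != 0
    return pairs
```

Transformed code:
def build(pairs):
    pairs = tokens != nums and nums < tokens and (tokens >= 7)
    if tokens >= nums and nums != pairs:
        emit(12)
    nums = log(27)
    if nums < 6 and 6 != nums and (nums > 31):
        pairs = 8 != 0
    return pairs

pairs = tokens != nums and nums < tokens and (tokens >= 7)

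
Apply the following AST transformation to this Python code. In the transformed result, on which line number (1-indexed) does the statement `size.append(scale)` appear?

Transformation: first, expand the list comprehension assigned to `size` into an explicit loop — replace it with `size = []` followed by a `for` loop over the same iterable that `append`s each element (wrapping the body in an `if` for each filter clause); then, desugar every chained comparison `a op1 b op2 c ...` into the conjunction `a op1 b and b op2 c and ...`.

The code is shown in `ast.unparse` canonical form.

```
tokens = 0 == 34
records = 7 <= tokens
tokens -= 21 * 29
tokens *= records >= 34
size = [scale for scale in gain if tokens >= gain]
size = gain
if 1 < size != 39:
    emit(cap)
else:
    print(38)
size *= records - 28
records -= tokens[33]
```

Transformed code:
tokens = 0 == 34
records = 7 <= tokens
tokens -= 21 * 29
tokens *= records >= 34
size = []
for scale in gain:
    if tokens >= gain:
        size.append(scale)
size = gain
if 1 < size and size != 39:
    emit(cap)
else:
    print(38)
size *= records - 28
records -= tokens[33]

8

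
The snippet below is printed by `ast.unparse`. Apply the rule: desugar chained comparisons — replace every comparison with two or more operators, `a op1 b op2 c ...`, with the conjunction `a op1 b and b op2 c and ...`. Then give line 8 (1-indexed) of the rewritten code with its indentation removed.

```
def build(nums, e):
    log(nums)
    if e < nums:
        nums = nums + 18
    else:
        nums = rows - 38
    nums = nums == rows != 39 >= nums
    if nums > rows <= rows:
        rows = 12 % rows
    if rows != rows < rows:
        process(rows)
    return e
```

Transformed code:
def build(nums, e):
    log(nums)
    if e < nums:
        nums = nums + 18
    else:
        nums = rows - 38
    nums = nums == rows and rows != 39 and (39 >= nums)
    if nums > rows and rows <= rows:
        rows = 12 % rows
    if rows != rows and rows < rows:
        process(rows)
    return e

if nums > rows and rows <= rows:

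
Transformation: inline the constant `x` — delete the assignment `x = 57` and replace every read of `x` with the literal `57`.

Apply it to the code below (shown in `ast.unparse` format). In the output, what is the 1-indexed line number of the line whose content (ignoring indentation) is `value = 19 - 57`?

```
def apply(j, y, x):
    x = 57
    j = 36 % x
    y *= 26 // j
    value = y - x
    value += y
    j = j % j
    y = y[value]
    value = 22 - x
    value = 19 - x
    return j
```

9

Transformed code:
def apply(j, y, x):
    j = 36 % 57
    y *= 26 // j
    value = y - 57
    value += y
    j = j % j
    y = y[value]
    value = 22 - 57
    value = 19 - 57
    return j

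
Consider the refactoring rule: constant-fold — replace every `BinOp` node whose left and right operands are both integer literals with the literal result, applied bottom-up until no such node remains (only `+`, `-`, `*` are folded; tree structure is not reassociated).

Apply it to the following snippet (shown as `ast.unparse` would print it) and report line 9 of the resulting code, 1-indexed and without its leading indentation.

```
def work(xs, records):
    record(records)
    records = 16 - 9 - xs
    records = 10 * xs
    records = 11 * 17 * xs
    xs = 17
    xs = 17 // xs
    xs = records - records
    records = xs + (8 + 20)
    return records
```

records = xs + 28

Transformed code:
def work(xs, records):
    record(records)
    records = 7 - xs
    records = 10 * xs
    records = 187 * xs
    xs = 17
    xs = 17 // xs
    xs = records - records
    records = xs + 28
    return records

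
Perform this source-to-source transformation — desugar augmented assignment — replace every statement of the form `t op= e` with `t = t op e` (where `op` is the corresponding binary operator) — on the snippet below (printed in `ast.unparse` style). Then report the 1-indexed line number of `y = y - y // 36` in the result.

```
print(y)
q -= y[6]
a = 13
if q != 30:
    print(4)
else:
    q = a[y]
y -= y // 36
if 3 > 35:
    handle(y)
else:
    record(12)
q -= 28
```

8

Transformed code:
print(y)
q = q - y[6]
a = 13
if q != 30:
    print(4)
else:
    q = a[y]
y = y - y // 36
if 3 > 35:
    handle(y)
else:
    record(12)
q = q - 28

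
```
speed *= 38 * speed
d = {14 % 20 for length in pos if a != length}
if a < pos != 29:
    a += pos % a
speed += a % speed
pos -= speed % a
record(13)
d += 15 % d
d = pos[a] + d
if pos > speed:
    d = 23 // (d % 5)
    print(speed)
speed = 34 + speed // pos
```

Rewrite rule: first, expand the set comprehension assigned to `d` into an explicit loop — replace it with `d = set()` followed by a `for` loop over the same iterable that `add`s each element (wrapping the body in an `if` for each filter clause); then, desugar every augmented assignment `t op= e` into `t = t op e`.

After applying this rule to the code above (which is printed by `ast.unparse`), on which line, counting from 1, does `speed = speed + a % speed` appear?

8

Transformed code:
speed = speed * (38 * speed)
d = set()
for length in pos:
    if a != length:
        d.add(14 % 20)
if a < pos != 29:
    a = a + pos % a
speed = speed + a % speed
pos = pos - speed % a
record(13)
d = d + 15 % d
d = pos[a] + d
if pos > speed:
    d = 23 // (d % 5)
    print(speed)
speed = 34 + speed // pos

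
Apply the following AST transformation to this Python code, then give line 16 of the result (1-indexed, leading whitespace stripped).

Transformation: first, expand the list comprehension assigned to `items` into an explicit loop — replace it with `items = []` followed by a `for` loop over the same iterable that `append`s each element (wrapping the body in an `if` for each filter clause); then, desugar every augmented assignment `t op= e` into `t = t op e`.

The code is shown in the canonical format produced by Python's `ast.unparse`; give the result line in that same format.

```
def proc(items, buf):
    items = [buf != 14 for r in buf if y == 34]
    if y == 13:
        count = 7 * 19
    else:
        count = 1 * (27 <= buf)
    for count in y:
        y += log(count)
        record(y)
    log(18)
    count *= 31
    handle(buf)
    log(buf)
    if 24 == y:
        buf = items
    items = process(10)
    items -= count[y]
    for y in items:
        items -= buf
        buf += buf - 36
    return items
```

Transformed code:
def proc(items, buf):
    items = []
    for r in buf:
        if y == 34:
            items.append(buf != 14)
    if y == 13:
        count = 7 * 19
    else:
        count = 1 * (27 <= buf)
    for count in y:
        y = y + log(count)
        record(y)
    log(18)
    count = count * 31
    handle(buf)
    log(buf)
    if 24 == y:
        buf = items
    items = process(10)
    items = items - count[y]
    for y in items:
        items = items - buf
        buf = buf + (buf - 36)
    return items

log(buf)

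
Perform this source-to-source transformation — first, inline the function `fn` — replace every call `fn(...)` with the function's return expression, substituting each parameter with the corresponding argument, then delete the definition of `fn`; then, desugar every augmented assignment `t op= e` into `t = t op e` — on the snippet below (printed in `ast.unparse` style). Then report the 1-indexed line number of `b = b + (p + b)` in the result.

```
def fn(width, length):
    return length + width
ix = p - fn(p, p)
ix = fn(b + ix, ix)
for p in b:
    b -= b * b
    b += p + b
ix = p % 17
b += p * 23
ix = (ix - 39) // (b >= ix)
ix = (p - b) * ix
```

Transformed code:
ix = p - (p + p)
ix = ix + (b + ix)
for p in b:
    b = b - b * b
    b = b + (p + b)
ix = p % 17
b = b + p * 23
ix = (ix - 39) // (b >= ix)
ix = (p - b) * ix

5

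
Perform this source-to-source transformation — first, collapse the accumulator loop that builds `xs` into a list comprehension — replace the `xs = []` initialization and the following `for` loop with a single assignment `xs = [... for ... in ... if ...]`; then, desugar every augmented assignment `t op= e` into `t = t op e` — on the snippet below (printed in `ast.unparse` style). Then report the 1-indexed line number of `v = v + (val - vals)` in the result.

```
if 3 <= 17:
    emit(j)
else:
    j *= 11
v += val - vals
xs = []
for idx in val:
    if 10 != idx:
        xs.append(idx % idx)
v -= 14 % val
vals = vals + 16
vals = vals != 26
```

Transformed code:
if 3 <= 17:
    emit(j)
else:
    j = j * 11
v = v + (val - vals)
xs = [idx % idx for idx in val if 10 != idx]
v = v - 14 % val
vals = vals + 16
vals = vals != 26

5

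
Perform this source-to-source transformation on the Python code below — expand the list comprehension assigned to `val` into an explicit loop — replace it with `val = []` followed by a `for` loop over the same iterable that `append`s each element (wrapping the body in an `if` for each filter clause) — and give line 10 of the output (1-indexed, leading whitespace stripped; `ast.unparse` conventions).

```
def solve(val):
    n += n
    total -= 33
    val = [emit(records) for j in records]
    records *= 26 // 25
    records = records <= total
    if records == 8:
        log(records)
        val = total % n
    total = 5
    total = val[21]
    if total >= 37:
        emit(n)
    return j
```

log(records)

Transformed code:
def solve(val):
    n += n
    total -= 33
    val = []
    for j in records:
        val.append(emit(records))
    records *= 26 // 25
    records = records <= total
    if records == 8:
        log(records)
        val = total % n
    total = 5
    total = val[21]
    if total >= 37:
        emit(n)
    return j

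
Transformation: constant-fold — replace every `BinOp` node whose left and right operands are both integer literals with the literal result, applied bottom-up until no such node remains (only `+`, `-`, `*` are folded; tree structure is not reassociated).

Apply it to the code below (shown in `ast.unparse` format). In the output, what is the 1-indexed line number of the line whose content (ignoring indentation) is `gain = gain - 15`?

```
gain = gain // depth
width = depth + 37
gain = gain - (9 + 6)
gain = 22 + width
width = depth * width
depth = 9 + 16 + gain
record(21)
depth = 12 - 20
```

3

Transformed code:
gain = gain // depth
width = depth + 37
gain = gain - 15
gain = 22 + width
width = depth * width
depth = 25 + gain
record(21)
depth = -8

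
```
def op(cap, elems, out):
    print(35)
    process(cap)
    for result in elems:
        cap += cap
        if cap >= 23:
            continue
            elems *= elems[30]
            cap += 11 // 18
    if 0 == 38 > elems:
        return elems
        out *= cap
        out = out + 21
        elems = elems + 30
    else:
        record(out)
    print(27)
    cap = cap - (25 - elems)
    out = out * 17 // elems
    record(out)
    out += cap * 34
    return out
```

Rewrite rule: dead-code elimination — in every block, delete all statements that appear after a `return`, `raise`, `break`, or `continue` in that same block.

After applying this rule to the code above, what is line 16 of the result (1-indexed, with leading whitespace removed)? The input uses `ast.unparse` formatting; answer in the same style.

out += cap * 34

Transformed code:
def op(cap, elems, out):
    print(35)
    process(cap)
    for result in elems:
        cap += cap
        if cap >= 23:
            continue
    if 0 == 38 > elems:
        return elems
    else:
        record(out)
    print(27)
    cap = cap - (25 - elems)
    out = out * 17 // elems
    record(out)
    out += cap * 34
    return out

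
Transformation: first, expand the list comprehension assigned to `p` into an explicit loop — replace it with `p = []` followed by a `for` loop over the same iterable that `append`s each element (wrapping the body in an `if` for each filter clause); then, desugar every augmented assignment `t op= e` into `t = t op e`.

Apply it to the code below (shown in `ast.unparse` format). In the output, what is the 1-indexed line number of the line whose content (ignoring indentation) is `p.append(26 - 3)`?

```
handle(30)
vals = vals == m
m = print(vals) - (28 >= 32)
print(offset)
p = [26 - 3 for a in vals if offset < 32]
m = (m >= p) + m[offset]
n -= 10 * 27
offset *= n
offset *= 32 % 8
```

8

Transformed code:
handle(30)
vals = vals == m
m = print(vals) - (28 >= 32)
print(offset)
p = []
for a in vals:
    if offset < 32:
        p.append(26 - 3)
m = (m >= p) + m[offset]
n = n - 10 * 27
offset = offset * n
offset = offset * (32 % 8)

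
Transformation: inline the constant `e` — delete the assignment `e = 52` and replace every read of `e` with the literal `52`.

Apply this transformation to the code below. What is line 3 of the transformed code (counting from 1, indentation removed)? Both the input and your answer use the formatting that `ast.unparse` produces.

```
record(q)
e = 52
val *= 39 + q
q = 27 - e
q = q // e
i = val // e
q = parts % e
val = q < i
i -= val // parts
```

Transformed code:
record(q)
val *= 39 + q
q = 27 - 52
q = q // 52
i = val // 52
q = parts % 52
val = q < i
i -= val // parts

q = 27 - 52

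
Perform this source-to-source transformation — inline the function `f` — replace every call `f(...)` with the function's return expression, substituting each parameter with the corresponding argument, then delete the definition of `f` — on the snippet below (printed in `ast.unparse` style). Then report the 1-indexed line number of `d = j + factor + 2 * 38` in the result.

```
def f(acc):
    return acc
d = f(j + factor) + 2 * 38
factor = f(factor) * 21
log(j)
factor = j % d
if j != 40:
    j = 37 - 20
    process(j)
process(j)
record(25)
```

1

Transformed code:
d = j + factor + 2 * 38
factor = factor * 21
log(j)
factor = j % d
if j != 40:
    j = 37 - 20
    process(j)
process(j)
record(25)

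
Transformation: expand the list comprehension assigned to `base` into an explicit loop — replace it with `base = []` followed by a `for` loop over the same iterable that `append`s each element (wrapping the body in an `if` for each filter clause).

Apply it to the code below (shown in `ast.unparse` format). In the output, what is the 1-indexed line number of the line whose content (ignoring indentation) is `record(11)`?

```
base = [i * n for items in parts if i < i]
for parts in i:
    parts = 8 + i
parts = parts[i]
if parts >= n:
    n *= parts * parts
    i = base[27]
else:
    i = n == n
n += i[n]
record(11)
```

14

Transformed code:
base = []
for items in parts:
    if i < i:
        base.append(i * n)
for parts in i:
    parts = 8 + i
parts = parts[i]
if parts >= n:
    n *= parts * parts
    i = base[27]
else:
    i = n == n
n += i[n]
record(11)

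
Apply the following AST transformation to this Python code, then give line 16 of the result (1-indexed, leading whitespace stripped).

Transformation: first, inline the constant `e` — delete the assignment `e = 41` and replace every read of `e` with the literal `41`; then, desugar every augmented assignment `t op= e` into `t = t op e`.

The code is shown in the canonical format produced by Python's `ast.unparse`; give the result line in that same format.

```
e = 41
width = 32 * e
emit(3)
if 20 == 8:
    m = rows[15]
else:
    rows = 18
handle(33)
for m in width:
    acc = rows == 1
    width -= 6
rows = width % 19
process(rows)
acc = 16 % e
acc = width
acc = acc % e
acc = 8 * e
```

acc = 8 * 41

Transformed code:
width = 32 * 41
emit(3)
if 20 == 8:
    m = rows[15]
else:
    rows = 18
handle(33)
for m in width:
    acc = rows == 1
    width = width - 6
rows = width % 19
process(rows)
acc = 16 % 41
acc = width
acc = acc % 41
acc = 8 * 41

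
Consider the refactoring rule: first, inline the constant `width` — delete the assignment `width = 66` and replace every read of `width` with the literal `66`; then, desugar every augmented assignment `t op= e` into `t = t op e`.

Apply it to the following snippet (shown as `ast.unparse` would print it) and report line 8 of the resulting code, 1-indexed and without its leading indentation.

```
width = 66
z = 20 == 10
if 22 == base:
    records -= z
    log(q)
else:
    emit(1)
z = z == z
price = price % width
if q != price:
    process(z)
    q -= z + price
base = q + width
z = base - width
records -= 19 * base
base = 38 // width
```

Transformed code:
z = 20 == 10
if 22 == base:
    records = records - z
    log(q)
else:
    emit(1)
z = z == z
price = price % 66
if q != price:
    process(z)
    q = q - (z + price)
base = q + 66
z = base - 66
records = records - 19 * base
base = 38 // 66

price = price % 66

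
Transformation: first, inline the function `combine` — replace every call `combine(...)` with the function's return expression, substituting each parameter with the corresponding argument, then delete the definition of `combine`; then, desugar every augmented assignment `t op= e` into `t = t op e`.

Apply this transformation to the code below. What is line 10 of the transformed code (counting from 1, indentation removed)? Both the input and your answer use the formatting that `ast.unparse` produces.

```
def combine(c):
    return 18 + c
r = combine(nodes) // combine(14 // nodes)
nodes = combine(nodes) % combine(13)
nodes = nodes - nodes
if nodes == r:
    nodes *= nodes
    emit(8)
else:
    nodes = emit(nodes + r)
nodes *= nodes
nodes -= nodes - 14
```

nodes = nodes - (nodes - 14)

Transformed code:
r = (18 + nodes) // (18 + 14 // nodes)
nodes = (18 + nodes) % (18 + 13)
nodes = nodes - nodes
if nodes == r:
    nodes = nodes * nodes
    emit(8)
else:
    nodes = emit(nodes + r)
nodes = nodes * nodes
nodes = nodes - (nodes - 14)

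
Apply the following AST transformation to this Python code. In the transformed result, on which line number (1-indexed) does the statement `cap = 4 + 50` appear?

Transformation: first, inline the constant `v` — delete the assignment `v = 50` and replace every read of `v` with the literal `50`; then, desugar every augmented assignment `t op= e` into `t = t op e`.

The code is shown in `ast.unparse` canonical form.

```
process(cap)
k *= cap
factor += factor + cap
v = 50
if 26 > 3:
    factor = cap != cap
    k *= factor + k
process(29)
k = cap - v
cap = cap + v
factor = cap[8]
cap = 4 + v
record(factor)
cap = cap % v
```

Transformed code:
process(cap)
k = k * cap
factor = factor + (factor + cap)
if 26 > 3:
    factor = cap != cap
    k = k * (factor + k)
process(29)
k = cap - 50
cap = cap + 50
factor = cap[8]
cap = 4 + 50
record(factor)
cap = cap % 50

11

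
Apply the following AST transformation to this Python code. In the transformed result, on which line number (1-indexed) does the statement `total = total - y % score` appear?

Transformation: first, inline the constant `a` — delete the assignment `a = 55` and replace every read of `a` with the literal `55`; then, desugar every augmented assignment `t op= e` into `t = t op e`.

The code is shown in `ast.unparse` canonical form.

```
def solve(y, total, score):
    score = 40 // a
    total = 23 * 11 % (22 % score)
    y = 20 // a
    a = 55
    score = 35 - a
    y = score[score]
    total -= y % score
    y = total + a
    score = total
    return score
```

Transformed code:
def solve(y, total, score):
    score = 40 // 55
    total = 23 * 11 % (22 % score)
    y = 20 // 55
    score = 35 - 55
    y = score[score]
    total = total - y % score
    y = total + 55
    score = total
    return score

7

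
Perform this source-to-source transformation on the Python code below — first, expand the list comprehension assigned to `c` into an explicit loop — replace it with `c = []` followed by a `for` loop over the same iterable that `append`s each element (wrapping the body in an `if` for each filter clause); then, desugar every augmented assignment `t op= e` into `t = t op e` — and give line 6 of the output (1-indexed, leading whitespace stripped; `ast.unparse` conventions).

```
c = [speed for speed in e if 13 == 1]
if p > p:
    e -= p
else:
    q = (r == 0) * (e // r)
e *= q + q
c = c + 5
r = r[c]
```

e = e - p

Transformed code:
c = []
for speed in e:
    if 13 == 1:
        c.append(speed)
if p > p:
    e = e - p
else:
    q = (r == 0) * (e // r)
e = e * (q + q)
c = c + 5
r = r[c]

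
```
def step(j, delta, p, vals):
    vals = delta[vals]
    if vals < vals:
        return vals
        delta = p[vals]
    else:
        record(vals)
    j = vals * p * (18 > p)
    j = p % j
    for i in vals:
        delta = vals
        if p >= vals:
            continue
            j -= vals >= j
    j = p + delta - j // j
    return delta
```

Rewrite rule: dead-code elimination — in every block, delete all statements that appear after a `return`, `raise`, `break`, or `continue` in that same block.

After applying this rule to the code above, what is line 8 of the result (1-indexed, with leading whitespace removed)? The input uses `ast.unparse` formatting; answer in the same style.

j = p % j

Transformed code:
def step(j, delta, p, vals):
    vals = delta[vals]
    if vals < vals:
        return vals
    else:
        record(vals)
    j = vals * p * (18 > p)
    j = p % j
    for i in vals:
        delta = vals
        if p >= vals:
            continue
    j = p + delta - j // j
    return delta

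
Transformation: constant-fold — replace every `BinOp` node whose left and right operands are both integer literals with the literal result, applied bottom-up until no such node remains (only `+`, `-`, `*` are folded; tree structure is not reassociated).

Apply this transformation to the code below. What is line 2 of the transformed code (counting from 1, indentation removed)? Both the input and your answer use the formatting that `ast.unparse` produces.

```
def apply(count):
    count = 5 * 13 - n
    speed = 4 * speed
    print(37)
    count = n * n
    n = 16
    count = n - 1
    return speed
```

count = 65 - n

Transformed code:
def apply(count):
    count = 65 - n
    speed = 4 * speed
    print(37)
    count = n * n
    n = 16
    count = n - 1
    return speed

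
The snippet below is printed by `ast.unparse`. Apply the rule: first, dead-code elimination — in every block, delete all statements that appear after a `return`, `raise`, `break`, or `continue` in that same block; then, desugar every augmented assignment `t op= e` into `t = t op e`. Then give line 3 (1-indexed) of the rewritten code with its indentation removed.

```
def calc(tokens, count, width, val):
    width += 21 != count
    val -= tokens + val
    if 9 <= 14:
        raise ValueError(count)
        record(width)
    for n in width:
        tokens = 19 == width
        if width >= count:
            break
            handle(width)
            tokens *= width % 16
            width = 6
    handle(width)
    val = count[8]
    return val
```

Transformed code:
def calc(tokens, count, width, val):
    width = width + (21 != count)
    val = val - (tokens + val)
    if 9 <= 14:
        raise ValueError(count)
    for n in width:
        tokens = 19 == width
        if width >= count:
            break
    handle(width)
    val = count[8]
    return val

val = val - (tokens + val)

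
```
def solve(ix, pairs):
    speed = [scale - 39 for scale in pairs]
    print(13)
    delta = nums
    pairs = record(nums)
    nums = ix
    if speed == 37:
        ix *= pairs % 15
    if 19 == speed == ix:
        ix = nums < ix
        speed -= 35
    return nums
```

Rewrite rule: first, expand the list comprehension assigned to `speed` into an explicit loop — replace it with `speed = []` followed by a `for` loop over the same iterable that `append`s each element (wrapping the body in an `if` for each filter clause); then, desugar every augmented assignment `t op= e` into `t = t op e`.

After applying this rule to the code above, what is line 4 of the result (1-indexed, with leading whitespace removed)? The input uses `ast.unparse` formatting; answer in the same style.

Transformed code:
def solve(ix, pairs):
    speed = []
    for scale in pairs:
        speed.append(scale - 39)
    print(13)
    delta = nums
    pairs = record(nums)
    nums = ix
    if speed == 37:
        ix = ix * (pairs % 15)
    if 19 == speed == ix:
        ix = nums < ix
        speed = speed - 35
    return nums

speed.append(scale - 39)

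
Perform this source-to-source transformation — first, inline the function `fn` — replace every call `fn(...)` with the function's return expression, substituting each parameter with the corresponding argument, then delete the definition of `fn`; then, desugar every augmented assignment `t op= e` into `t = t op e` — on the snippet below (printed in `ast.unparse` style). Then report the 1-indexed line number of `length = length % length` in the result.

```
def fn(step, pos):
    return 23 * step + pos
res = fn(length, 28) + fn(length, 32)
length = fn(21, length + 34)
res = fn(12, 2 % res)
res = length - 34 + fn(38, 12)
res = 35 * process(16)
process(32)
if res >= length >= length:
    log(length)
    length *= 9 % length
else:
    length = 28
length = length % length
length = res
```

Transformed code:
res = 23 * length + 28 + (23 * length + 32)
length = 23 * 21 + (length + 34)
res = 23 * 12 + 2 % res
res = length - 34 + (23 * 38 + 12)
res = 35 * process(16)
process(32)
if res >= length >= length:
    log(length)
    length = length * (9 % length)
else:
    length = 28
length = length % length
length = res

12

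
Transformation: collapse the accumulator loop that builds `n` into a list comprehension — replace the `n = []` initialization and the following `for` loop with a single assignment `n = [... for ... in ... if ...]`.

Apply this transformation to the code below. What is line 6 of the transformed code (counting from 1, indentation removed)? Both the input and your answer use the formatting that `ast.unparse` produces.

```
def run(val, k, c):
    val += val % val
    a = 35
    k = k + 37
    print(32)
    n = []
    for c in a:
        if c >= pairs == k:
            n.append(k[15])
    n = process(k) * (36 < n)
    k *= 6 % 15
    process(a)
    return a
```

n = [k[15] for c in a if c >= pairs == k]

Transformed code:
def run(val, k, c):
    val += val % val
    a = 35
    k = k + 37
    print(32)
    n = [k[15] for c in a if c >= pairs == k]
    n = process(k) * (36 < n)
    k *= 6 % 15
    process(a)
    return a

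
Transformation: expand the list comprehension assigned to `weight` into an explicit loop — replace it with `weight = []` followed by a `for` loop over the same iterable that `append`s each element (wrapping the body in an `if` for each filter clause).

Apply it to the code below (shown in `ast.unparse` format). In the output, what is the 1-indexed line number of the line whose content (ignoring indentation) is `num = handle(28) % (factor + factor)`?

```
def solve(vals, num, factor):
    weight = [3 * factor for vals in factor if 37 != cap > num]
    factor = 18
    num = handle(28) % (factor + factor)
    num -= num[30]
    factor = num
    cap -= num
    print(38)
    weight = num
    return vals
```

Transformed code:
def solve(vals, num, factor):
    weight = []
    for vals in factor:
        if 37 != cap > num:
            weight.append(3 * factor)
    factor = 18
    num = handle(28) % (factor + factor)
    num -= num[30]
    factor = num
    cap -= num
    print(38)
    weight = num
    return vals

7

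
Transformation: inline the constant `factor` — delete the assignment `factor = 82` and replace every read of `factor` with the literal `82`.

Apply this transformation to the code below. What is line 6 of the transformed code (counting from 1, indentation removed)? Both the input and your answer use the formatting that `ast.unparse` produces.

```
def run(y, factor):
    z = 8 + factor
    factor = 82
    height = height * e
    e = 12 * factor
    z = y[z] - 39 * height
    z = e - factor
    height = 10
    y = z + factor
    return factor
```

Transformed code:
def run(y, factor):
    z = 8 + 82
    height = height * e
    e = 12 * 82
    z = y[z] - 39 * height
    z = e - 82
    height = 10
    y = z + 82
    return 82

z = e - 82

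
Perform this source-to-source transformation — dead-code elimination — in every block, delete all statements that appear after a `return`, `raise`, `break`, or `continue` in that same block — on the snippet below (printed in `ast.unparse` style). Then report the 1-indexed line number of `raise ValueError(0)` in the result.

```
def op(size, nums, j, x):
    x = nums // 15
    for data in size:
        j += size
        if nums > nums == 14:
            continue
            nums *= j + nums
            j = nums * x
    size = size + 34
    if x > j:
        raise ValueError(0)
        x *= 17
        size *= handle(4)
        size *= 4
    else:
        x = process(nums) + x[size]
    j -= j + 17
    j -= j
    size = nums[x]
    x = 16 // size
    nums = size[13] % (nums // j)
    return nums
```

9

Transformed code:
def op(size, nums, j, x):
    x = nums // 15
    for data in size:
        j += size
        if nums > nums == 14:
            continue
    size = size + 34
    if x > j:
        raise ValueError(0)
    else:
        x = process(nums) + x[size]
    j -= j + 17
    j -= j
    size = nums[x]
    x = 16 // size
    nums = size[13] % (nums // j)
    return nums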